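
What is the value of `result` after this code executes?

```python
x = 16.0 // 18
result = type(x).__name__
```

x is float; result = 'float'

'float'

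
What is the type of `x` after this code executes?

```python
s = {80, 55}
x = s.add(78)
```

set.add() returns None (mutates in place)

NoneType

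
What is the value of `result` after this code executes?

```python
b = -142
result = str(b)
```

b = -142; result = '-142'

'-142'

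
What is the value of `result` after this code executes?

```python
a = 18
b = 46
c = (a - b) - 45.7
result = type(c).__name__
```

a is int; b is int; c is float; result = 'float'

'float'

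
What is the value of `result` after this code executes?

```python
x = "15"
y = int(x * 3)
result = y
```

x = '15'; y = 151515; result = 151515

151515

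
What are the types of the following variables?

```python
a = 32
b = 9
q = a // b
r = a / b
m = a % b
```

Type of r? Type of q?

/ returns float; // returns int

float, int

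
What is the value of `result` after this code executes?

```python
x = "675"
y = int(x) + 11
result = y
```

x = '675'; y = 686; result = 686

686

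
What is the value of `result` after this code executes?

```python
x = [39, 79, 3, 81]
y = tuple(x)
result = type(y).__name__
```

x is list; y is tuple; result = 'tuple'

'tuple'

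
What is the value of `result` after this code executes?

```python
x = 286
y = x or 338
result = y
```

x = 286; y = 286; result = 286

286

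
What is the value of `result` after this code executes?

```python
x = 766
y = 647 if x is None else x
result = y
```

x = 766; y = 766; result = 766

766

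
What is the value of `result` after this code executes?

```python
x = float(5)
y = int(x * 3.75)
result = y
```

x = 5.0; y = 18; result = 18

18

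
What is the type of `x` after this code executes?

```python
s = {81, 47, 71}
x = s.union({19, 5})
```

set.union() returns a new set

set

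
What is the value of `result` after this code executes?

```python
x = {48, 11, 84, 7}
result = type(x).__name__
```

x is set; result = 'set'

'set'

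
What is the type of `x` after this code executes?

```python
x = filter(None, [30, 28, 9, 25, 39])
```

filter() returns a filter object

filter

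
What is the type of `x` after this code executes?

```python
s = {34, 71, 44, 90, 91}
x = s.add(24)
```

set.add() returns None (mutates in place)

NoneType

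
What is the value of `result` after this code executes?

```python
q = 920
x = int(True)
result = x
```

q = 920; x = 1; result = 1

1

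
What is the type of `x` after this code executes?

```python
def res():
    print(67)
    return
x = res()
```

Bare return returns None

NoneType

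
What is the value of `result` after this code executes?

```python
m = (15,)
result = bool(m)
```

m = (15,); result = True

True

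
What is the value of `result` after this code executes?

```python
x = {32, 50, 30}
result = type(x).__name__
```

x is set; result = 'set'

'set'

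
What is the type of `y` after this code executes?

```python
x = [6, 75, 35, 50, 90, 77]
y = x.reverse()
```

list.reverse() returns None

NoneType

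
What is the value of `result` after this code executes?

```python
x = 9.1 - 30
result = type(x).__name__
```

x is float; result = 'float'

'float'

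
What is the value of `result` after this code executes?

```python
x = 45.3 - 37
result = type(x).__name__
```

x is float; result = 'float'

'float'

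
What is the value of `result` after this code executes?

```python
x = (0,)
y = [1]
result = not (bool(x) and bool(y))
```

x = (0,); y = [1]; result = False

False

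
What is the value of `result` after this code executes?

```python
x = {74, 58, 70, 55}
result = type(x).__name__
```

x is set; result = 'set'

'set'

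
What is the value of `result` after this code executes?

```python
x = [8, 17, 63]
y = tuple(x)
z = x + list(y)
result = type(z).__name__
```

x is list; y is tuple; z is list; result = 'list'

'list'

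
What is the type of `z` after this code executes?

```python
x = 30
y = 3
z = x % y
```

int % int = int

int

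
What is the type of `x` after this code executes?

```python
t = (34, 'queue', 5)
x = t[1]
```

Index 1 of tuple is a str literal

str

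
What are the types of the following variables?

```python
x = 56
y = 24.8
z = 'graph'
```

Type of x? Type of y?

x is assigned a bare integer (no decimal point), so it is an int; y is assigned a number with a decimal point, so it is a float

int, float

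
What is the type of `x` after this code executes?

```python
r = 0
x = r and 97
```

'and' returns first falsy value (0 is int)

int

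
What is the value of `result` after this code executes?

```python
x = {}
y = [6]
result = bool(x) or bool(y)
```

x = {}; y = [6]; result = True

True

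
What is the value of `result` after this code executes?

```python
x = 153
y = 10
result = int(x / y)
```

x = 153; y = 10; result = 15

15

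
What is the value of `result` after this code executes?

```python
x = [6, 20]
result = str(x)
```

x = [6, 20]; result = '[6, 20]'

'[6, 20]'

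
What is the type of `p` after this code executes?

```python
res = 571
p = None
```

None has type NoneType

NoneType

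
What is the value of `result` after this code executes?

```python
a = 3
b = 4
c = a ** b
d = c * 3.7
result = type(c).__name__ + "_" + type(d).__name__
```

a is int; b is int; c is int; d is float; result = 'int_float'

'int_float'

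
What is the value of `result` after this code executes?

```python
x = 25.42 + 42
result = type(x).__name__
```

x is float; result = 'float'

'float'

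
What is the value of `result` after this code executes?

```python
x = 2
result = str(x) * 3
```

x = 2; result = '222'

'222'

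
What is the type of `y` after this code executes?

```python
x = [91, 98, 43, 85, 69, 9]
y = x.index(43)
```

list.index() returns int

int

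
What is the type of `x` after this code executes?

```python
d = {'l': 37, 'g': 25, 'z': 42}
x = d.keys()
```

.keys() returns dict_keys view

dict_keys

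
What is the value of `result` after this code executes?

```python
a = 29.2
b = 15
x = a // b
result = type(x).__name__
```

a is float; b is int; x is float; result = 'float'

'float'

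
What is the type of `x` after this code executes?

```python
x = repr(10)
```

repr() returns str

str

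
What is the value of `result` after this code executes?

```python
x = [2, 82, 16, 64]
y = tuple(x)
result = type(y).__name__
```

x is list; y is tuple; result = 'tuple'

'tuple'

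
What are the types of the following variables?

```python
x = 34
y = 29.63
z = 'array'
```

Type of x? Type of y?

x is assigned a bare integer (no decimal point), so it is an int; y is assigned a number with a decimal point, so it is a float

int, float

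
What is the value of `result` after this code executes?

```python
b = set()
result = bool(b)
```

b = set(); result = False

False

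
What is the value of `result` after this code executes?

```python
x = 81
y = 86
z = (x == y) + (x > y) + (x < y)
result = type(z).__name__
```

x is int; y is int; z is int; result = 'int'

'int'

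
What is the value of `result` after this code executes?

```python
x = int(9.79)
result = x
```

x = 9; result = 9

9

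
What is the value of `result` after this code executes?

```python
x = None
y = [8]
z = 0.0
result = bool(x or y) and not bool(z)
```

x = None; y = [8]; z = 0.0; result = True

True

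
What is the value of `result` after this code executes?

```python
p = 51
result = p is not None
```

p = 51; result = True

True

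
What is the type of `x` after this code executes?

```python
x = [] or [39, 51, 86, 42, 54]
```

'or' returns first truthy value (list)

list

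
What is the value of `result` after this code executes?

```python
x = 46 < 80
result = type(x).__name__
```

x is bool; result = 'bool'

'bool'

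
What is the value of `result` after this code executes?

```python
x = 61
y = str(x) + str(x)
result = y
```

x = 61; y = '6161'; result = '6161'

'6161'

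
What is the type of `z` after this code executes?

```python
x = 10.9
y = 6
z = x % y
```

float % int = float

float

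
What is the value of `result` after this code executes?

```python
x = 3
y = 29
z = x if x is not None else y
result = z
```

x = 3; y = 29; z = 3; result = 3

3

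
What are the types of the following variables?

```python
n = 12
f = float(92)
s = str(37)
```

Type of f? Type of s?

f is assigned the result of calling float(), which returns a float; s is assigned the result of calling str(), which returns a str

float, str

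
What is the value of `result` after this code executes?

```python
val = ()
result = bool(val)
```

val = (); result = False

False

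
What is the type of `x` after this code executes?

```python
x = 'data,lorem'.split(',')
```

str.split() returns list

list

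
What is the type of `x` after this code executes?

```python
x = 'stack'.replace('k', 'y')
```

str.replace() returns str

str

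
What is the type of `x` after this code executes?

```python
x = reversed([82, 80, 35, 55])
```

reversed() on a list returns list_reverseiterator

list_reverseiterator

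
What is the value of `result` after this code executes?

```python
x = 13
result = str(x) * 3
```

x = 13; result = '131313'

'131313'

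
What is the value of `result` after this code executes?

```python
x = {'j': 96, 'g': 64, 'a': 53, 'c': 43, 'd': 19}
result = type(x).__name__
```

x is dict; result = 'dict'

'dict'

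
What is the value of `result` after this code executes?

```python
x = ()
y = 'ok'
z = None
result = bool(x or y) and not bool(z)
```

x = (); y = 'ok'; z = None; result = True

True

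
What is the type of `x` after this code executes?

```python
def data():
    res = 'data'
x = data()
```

Function without return returns None

NoneType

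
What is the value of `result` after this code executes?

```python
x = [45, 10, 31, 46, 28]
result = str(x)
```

x = [45, 10, 31, 46, 28]; result = '[45, 10, 31, 46, 28]'

'[45, 10, 31, 46, 28]'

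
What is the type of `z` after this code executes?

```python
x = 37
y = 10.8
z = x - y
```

int - float = float

float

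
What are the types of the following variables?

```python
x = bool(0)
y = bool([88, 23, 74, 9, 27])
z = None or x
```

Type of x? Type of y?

bool() returns bool; bool() returns bool

bool, bool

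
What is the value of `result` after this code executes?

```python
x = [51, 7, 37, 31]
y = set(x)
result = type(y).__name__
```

x is list; y is set; result = 'set'

'set'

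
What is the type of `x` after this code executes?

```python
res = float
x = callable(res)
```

callable() returns bool

bool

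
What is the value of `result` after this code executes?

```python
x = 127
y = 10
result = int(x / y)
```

x = 127; y = 10; result = 12

12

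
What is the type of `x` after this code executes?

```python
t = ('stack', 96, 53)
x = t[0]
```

Index 0 of tuple is a str literal

str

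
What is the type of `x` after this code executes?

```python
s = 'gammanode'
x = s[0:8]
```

Slicing a str returns str

str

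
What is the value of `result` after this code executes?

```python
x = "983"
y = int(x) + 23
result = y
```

x = '983'; y = 1006; result = 1006

1006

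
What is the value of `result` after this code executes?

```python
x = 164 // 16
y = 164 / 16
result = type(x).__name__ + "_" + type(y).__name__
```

x is int; y is float; result = 'int_float'

'int_float'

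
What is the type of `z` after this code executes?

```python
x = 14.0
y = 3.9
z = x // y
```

float // float = float

float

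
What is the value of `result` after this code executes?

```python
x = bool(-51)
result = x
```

x = True; result = True

True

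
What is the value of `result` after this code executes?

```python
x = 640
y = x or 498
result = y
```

x = 640; y = 640; result = 640

640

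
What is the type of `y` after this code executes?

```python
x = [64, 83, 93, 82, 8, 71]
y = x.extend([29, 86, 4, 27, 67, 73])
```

list.extend() returns None

NoneType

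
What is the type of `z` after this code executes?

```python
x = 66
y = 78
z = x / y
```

int / int = float

float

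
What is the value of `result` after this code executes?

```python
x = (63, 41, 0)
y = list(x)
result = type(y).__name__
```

x is tuple; y is list; result = 'list'

'list'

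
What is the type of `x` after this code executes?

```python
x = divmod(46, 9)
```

divmod() returns tuple of (quotient, remainder)

tuple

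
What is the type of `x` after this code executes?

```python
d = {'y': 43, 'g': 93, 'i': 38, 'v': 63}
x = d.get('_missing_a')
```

dict.get() returns None when key not found

NoneType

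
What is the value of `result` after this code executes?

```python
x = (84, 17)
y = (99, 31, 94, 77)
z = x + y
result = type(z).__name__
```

x is tuple; y is tuple; z is tuple; result = 'tuple'

'tuple'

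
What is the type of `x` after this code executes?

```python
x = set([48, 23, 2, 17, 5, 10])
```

set() constructor returns set

set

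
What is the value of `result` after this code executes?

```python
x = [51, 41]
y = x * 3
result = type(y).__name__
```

x is list; y is list; result = 'list'

'list'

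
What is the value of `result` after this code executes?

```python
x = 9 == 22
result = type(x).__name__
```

x is bool; result = 'bool'

'bool'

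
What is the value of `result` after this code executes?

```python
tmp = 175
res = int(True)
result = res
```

tmp = 175; res = 1; result = 1

1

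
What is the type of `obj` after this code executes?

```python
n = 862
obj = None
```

None has type NoneType

NoneType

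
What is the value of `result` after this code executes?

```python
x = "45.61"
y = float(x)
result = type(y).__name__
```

x is str; y is float; result = 'float'

'float'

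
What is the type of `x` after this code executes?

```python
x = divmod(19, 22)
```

divmod() returns tuple of (quotient, remainder)

tuple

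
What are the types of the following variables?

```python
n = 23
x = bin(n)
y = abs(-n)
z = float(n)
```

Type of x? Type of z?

bin() returns str; float() returns float

str, float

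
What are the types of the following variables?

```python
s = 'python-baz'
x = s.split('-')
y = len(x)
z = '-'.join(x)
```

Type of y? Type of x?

len() returns int; str.split() returns list

int, list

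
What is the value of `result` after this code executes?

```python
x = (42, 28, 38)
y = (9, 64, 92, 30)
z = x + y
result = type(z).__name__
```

x is tuple; y is tuple; z is tuple; result = 'tuple'

'tuple'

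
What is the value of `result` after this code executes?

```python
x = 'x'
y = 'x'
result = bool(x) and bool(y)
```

x = 'x'; y = 'x'; result = True

True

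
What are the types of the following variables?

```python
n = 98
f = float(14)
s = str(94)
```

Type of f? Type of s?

f is assigned the result of calling float(), which returns a float; s is assigned the result of calling str(), which returns a str

float, str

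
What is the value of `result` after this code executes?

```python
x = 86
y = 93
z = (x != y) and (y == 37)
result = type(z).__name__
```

x is int; y is int; z is bool; result = 'bool'

'bool'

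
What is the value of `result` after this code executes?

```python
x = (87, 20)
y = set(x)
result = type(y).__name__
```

x is tuple; y is set; result = 'set'

'set'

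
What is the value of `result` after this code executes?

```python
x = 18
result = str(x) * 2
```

x = 18; result = '1818'

'1818'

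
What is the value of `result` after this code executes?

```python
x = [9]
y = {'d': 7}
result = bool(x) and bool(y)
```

x = [9]; y = {'d': 7}; result = True

True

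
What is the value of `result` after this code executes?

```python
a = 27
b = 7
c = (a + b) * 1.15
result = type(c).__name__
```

a is int; b is int; c is float; result = 'float'

'float'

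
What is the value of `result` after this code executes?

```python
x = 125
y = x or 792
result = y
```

x = 125; y = 125; result = 125

125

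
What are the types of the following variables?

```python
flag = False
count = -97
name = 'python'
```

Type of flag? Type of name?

flag is assigned the constant False, which has type bool; name is assigned a quoted string literal, so it is a str

bool, str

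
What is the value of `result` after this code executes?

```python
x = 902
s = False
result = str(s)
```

x = 902; s = False; result = 'False'

'False'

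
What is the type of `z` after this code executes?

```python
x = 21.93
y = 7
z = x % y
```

float % int = float

float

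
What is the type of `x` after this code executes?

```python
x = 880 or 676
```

'or' returns first truthy value (int)

int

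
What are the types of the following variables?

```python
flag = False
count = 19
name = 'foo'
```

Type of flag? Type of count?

flag is assigned the constant False, which has type bool; count is assigned a bare integer (no decimal point), so it is an int

bool, int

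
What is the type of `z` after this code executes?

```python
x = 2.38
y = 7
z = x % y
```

float % int = float

float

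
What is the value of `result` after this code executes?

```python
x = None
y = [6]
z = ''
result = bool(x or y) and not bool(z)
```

x = None; y = [6]; z = ''; result = True

True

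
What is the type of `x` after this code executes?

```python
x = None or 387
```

'or' with None returns the other truthy value

int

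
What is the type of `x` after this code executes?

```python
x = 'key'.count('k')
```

str.count() returns int

int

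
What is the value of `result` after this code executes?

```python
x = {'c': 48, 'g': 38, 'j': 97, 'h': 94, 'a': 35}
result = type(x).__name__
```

x is dict; result = 'dict'

'dict'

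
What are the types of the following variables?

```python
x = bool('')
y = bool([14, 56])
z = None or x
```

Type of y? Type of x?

bool() returns bool; bool() returns bool

bool, bool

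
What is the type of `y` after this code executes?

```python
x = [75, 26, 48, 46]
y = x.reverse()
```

list.reverse() returns None

NoneType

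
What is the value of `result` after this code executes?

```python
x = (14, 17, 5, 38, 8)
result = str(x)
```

x = (14, 17, 5, 38, 8); result = '(14, 17, 5, 38, 8)'

'(14, 17, 5, 38, 8)'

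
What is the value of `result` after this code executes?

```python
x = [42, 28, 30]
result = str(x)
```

x = [42, 28, 30]; result = '[42, 28, 30]'

'[42, 28, 30]'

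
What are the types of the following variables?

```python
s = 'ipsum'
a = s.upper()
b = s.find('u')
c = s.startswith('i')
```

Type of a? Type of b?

upper() returns str; find() returns int

str, int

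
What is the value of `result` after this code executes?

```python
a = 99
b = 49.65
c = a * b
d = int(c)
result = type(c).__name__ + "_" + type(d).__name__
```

a is int; b is float; c is float; d is int; result = 'float_int'

'float_int'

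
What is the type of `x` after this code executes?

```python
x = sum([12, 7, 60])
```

sum() of ints returns int

int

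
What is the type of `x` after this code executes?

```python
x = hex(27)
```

hex() returns str representation

str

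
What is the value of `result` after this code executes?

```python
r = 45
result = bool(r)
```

r = 45; result = True

True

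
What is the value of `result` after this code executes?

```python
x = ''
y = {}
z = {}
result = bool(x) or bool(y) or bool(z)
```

x = ''; y = {}; z = {}; result = False

False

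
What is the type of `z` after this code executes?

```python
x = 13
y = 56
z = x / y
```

int / int = float

float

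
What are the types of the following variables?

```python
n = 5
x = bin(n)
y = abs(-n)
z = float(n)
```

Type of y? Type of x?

abs() of int returns int; bin() returns str

int, str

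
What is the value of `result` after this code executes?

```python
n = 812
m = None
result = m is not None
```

n = 812; m = None; result = False

False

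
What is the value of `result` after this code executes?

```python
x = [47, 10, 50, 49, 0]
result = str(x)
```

x = [47, 10, 50, 49, 0]; result = '[47, 10, 50, 49, 0]'

'[47, 10, 50, 49, 0]'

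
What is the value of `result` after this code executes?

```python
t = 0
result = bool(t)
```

t = 0; result = False

False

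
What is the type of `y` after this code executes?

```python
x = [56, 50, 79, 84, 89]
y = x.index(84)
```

list.index() returns int

int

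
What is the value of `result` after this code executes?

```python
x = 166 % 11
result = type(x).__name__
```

x is int; result = 'int'

'int'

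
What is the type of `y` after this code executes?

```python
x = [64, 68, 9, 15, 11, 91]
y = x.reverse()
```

list.reverse() returns None

NoneType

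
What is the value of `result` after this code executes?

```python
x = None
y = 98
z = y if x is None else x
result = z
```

x = None; y = 98; z = 98; result = 98

98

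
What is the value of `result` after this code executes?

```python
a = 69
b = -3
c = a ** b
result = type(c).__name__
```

a is int; b is int; c is float; result = 'float'

'float'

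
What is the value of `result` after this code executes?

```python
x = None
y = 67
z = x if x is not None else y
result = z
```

x = None; y = 67; z = 67; result = 67

67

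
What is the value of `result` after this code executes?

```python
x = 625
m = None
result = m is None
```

x = 625; m = None; result = True

True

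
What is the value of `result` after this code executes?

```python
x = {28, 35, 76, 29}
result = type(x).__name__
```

x is set; result = 'set'

'set'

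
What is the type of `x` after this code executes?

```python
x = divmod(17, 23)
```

divmod() returns tuple of (quotient, remainder)

tuple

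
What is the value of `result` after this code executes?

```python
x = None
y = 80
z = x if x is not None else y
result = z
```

x = None; y = 80; z = 80; result = 80

80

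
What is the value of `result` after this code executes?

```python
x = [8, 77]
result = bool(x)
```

x = [8, 77]; result = True

True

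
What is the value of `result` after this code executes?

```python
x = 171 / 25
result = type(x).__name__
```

x is float; result = 'float'

'float'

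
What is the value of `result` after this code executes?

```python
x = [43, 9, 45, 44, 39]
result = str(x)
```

x = [43, 9, 45, 44, 39]; result = '[43, 9, 45, 44, 39]'

'[43, 9, 45, 44, 39]'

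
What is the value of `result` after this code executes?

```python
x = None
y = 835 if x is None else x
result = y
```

x = None; y = 835; result = 835

835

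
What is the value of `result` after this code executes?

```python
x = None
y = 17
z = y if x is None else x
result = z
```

x = None; y = 17; z = 17; result = 17

17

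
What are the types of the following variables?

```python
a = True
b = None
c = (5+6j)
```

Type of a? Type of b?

a is assigned the constant True, which has type bool; b is assigned None, whose type is NoneType

bool, NoneType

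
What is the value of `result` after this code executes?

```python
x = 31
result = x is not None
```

x = 31; result = True

True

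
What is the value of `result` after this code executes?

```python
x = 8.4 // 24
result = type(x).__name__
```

x is float; result = 'float'

'float'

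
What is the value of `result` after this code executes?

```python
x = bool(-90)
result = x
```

x = True; result = True

True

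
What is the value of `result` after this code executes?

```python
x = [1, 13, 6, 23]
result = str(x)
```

x = [1, 13, 6, 23]; result = '[1, 13, 6, 23]'

'[1, 13, 6, 23]'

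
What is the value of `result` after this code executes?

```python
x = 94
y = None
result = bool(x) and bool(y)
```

x = 94; y = None; result = False

False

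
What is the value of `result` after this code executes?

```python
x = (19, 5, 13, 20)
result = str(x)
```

x = (19, 5, 13, 20); result = '(19, 5, 13, 20)'

'(19, 5, 13, 20)'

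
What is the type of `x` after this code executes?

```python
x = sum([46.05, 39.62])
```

sum() of floats returns float

float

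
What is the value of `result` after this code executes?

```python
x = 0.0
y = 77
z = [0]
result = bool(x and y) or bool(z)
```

x = 0.0; y = 77; z = [0]; result = True

True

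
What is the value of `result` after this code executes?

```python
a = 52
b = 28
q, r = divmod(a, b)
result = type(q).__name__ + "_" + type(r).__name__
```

a is int; b is int; q is int; r is int; result = 'int_int'

'int_int'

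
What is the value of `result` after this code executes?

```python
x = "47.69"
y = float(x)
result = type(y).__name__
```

x is str; y is float; result = 'float'

'float'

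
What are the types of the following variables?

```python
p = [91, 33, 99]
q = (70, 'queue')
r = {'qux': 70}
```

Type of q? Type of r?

q is assigned a tuple (parenthesized, comma-separated values); r is assigned a dict literal ({key: value})

tuple, dict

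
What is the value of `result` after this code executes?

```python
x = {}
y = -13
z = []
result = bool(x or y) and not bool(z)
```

x = {}; y = -13; z = []; result = True

True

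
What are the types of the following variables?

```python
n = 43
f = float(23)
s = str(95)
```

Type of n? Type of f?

n is assigned a bare integer (no decimal point), so it is an int; f is assigned the result of calling float(), which returns a float

int, float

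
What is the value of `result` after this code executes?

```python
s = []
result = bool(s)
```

s = []; result = False

False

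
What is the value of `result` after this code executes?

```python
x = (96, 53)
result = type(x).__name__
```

x is tuple; result = 'tuple'

'tuple'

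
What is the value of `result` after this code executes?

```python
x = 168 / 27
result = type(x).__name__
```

x is float; result = 'float'

'float'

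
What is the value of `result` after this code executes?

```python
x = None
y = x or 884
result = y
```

x = None; y = 884; result = 884

884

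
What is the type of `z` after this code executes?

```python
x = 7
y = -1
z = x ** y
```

int ** negative = float

float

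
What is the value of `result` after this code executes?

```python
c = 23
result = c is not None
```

c = 23; result = True

True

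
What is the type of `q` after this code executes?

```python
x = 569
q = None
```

None has type NoneType

NoneType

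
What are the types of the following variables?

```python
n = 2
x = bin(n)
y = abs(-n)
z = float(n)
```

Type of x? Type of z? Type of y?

bin() returns str; float() returns float; abs() of int returns int

str, float, int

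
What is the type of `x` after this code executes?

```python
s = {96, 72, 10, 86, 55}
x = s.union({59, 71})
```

set.union() returns a new set

set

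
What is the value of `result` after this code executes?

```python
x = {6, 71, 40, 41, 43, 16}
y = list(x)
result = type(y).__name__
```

x is set; y is list; result = 'list'

'list'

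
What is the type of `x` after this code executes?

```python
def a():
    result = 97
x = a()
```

Function without return returns None

NoneType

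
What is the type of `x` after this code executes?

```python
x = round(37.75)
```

round() with no decimal places returns int

int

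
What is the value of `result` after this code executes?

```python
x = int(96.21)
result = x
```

x = 96; result = 96

96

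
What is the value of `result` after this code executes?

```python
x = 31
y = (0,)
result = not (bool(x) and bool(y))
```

x = 31; y = (0,); result = False

False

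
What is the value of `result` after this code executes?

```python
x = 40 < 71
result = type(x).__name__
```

x is bool; result = 'bool'

'bool'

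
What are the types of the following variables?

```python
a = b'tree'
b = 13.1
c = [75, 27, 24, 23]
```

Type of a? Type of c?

a is assigned a bytes literal (b'...' prefix); c is assigned a list literal (square brackets)

bytes, list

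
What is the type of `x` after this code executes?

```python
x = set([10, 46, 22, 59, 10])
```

set() constructor returns set

set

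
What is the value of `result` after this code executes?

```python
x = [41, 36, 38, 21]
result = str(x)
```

x = [41, 36, 38, 21]; result = '[41, 36, 38, 21]'

'[41, 36, 38, 21]'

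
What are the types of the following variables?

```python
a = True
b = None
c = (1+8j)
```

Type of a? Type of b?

a is assigned the constant True, which has type bool; b is assigned None, whose type is NoneType

bool, NoneType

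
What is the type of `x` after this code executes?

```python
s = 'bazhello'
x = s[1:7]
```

Slicing a str returns str

str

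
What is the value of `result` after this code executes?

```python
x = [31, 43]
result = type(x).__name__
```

x is list; result = 'list'

'list'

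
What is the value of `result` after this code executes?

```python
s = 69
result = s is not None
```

s = 69; result = True

True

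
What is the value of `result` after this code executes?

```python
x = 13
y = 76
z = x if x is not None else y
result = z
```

x = 13; y = 76; z = 13; result = 13

13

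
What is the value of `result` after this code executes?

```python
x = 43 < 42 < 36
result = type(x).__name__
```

x is bool; result = 'bool'

'bool'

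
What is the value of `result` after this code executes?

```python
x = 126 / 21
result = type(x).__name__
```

x is float; result = 'float'

'float'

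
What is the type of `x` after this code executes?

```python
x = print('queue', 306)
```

print() returns None

NoneType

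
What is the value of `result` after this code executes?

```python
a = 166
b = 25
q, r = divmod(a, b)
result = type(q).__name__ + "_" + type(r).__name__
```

a is int; b is int; q is int; r is int; result = 'int_int'

'int_int'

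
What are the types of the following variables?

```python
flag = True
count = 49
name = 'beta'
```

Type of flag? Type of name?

flag is assigned the constant True, which has type bool; name is assigned a quoted string literal, so it is a str

bool, str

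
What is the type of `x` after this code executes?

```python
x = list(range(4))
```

list(range()) returns list

list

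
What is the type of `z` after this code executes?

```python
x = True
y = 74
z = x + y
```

bool + int = int (bool is subclass of int)

int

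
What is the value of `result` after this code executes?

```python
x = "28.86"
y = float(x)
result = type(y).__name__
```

x is str; y is float; result = 'float'

'float'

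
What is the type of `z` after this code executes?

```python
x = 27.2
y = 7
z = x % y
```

float % int = float

float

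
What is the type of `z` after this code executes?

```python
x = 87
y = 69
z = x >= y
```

Comparison returns bool

bool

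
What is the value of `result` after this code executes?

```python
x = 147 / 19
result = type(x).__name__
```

x is float; result = 'float'

'float'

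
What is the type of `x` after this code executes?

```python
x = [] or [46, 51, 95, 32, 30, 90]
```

'or' returns first truthy value (list)

list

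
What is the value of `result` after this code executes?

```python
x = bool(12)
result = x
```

x = True; result = True

True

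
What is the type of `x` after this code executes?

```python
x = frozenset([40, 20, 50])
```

frozenset() returns frozenset

frozenset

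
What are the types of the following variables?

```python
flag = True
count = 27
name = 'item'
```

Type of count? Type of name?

count is assigned a bare integer (no decimal point), so it is an int; name is assigned a quoted string literal, so it is a str

int, str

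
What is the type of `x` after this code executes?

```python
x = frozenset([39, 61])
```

frozenset() returns frozenset

frozenset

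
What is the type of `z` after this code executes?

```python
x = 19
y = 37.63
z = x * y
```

int * float = float

float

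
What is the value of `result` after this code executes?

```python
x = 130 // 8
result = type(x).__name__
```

x is int; result = 'int'

'int'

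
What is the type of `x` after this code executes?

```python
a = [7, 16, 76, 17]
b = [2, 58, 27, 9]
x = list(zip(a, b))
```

list(zip()) returns a list of tuples

list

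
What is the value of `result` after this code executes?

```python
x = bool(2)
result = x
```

x = True; result = True

True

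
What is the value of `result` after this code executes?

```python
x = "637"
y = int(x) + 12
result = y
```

x = '637'; y = 649; result = 649

649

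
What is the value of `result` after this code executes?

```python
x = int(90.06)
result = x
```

x = 90; result = 90

90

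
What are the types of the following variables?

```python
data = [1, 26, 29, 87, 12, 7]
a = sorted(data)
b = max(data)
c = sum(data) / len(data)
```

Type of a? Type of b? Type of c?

sorted() returns list; max of ints returns int; int / int = float

list, int, float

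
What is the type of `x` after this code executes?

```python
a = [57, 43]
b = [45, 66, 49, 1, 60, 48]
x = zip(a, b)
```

zip() returns a zip object

zip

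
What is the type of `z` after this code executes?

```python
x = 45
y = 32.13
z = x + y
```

int + float = float

float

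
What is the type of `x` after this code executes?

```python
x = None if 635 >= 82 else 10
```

635 >= 82 is True, so the if branch is taken

NoneType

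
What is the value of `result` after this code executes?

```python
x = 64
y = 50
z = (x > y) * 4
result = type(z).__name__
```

x is int; y is int; z is int; result = 'int'

'int'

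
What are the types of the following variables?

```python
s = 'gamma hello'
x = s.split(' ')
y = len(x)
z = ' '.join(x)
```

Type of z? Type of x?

str.join() returns str; str.split() returns list

str, list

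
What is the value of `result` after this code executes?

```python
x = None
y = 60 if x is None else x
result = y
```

x = None; y = 60; result = 60

60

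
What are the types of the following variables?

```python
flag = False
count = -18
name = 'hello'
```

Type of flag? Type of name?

flag is assigned the constant False, which has type bool; name is assigned a quoted string literal, so it is a str

bool, str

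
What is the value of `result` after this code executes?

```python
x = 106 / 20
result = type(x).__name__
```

x is float; result = 'float'

'float'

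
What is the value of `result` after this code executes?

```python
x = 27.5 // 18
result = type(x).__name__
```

x is float; result = 'float'

'float'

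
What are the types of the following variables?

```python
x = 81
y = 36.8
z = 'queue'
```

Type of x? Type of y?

x is assigned a bare integer (no decimal point), so it is an int; y is assigned a number with a decimal point, so it is a float

int, float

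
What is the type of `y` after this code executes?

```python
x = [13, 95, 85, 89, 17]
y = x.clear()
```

list.clear() returns None

NoneType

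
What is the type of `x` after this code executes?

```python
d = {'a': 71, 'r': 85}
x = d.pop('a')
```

dict.pop() returns the value

int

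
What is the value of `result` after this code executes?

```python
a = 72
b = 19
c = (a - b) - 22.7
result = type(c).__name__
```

a is int; b is int; c is float; result = 'float'

'float'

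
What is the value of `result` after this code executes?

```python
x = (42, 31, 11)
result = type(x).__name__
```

x is tuple; result = 'tuple'

'tuple'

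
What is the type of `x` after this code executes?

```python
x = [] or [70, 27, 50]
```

'or' returns first truthy value (list)

list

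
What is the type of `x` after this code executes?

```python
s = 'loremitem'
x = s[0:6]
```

Slicing a str returns str

str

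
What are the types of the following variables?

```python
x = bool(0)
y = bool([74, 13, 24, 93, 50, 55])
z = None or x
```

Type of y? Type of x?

bool() returns bool; bool() returns bool

bool, bool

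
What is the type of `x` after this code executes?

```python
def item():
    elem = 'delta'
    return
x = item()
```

Bare return returns None

NoneType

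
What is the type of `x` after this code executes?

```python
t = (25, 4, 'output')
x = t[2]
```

Index 2 of tuple is a str literal

str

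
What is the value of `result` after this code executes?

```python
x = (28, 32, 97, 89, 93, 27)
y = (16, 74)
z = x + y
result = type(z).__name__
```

x is tuple; y is tuple; z is tuple; result = 'tuple'

'tuple'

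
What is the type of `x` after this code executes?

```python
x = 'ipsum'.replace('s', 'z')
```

str.replace() returns str

str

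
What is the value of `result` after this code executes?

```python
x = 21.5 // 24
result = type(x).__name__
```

x is float; result = 'float'

'float'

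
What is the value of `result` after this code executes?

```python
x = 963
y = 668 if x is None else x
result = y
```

x = 963; y = 963; result = 963

963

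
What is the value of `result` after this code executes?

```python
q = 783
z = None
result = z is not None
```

q = 783; z = None; result = False

False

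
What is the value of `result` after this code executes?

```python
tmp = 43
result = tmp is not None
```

tmp = 43; result = True

True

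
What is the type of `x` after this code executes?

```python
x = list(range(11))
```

list(range()) returns list

list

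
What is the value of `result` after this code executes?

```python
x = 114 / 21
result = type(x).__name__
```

x is float; result = 'float'

'float'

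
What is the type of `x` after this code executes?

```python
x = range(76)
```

range() returns a range object

range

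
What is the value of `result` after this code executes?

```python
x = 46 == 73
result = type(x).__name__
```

x is bool; result = 'bool'

'bool'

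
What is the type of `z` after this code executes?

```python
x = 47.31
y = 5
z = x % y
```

float % int = float

float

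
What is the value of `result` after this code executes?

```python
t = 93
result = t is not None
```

t = 93; result = True

True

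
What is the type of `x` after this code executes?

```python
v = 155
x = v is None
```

'is' comparison returns bool

bool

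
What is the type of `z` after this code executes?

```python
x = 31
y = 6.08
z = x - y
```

int - float = float

float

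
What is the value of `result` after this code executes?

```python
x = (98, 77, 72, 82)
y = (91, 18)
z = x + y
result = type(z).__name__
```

x is tuple; y is tuple; z is tuple; result = 'tuple'

'tuple'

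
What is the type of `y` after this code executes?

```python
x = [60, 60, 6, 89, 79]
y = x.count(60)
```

list.count() returns int

int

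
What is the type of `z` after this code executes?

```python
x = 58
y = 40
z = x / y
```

int / int = float

float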